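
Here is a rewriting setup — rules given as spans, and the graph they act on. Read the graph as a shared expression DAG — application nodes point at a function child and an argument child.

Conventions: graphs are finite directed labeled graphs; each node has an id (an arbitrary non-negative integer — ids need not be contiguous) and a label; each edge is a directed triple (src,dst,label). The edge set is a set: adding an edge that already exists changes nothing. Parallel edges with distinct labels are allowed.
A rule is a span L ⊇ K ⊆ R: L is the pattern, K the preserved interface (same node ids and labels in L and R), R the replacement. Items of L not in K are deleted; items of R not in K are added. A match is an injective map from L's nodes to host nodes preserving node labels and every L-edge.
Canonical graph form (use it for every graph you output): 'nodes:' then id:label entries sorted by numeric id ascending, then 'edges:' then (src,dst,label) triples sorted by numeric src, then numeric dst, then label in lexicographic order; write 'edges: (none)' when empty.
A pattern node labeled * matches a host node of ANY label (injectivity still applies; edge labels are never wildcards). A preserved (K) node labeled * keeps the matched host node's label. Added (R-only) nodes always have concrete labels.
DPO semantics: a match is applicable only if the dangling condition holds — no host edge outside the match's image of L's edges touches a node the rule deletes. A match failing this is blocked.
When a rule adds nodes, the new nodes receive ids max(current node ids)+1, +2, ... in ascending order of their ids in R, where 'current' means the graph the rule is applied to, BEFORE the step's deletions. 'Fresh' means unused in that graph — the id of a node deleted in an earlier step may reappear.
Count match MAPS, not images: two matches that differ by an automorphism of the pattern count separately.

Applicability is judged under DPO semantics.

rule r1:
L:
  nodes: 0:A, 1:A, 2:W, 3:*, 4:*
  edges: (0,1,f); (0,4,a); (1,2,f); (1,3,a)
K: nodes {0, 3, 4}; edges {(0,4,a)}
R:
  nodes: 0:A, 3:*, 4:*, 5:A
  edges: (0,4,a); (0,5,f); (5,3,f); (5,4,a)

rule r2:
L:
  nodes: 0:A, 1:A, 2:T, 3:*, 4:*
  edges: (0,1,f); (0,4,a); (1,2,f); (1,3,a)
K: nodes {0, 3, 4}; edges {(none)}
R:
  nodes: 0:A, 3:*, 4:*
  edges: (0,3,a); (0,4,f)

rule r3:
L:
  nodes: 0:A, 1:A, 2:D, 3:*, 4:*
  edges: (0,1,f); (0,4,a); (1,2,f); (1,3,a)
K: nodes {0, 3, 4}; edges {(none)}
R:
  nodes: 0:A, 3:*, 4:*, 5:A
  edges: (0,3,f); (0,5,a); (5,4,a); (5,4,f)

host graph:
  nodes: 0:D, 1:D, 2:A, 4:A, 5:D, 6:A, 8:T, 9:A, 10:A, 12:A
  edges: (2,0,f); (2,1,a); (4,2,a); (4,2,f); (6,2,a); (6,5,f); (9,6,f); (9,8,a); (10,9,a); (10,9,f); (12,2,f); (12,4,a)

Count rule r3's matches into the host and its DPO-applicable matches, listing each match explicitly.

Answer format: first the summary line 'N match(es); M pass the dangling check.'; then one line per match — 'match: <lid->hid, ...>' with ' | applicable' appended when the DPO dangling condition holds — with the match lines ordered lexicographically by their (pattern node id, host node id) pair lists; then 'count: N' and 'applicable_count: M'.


2 match(es); 1 pass the dangling check.
match: 0->9, 1->6, 2->5, 3->2, 4->8 | applicable
match: 0->12, 1->2, 2->0, 3->1, 4->4
count: 2
applicable_count: 1


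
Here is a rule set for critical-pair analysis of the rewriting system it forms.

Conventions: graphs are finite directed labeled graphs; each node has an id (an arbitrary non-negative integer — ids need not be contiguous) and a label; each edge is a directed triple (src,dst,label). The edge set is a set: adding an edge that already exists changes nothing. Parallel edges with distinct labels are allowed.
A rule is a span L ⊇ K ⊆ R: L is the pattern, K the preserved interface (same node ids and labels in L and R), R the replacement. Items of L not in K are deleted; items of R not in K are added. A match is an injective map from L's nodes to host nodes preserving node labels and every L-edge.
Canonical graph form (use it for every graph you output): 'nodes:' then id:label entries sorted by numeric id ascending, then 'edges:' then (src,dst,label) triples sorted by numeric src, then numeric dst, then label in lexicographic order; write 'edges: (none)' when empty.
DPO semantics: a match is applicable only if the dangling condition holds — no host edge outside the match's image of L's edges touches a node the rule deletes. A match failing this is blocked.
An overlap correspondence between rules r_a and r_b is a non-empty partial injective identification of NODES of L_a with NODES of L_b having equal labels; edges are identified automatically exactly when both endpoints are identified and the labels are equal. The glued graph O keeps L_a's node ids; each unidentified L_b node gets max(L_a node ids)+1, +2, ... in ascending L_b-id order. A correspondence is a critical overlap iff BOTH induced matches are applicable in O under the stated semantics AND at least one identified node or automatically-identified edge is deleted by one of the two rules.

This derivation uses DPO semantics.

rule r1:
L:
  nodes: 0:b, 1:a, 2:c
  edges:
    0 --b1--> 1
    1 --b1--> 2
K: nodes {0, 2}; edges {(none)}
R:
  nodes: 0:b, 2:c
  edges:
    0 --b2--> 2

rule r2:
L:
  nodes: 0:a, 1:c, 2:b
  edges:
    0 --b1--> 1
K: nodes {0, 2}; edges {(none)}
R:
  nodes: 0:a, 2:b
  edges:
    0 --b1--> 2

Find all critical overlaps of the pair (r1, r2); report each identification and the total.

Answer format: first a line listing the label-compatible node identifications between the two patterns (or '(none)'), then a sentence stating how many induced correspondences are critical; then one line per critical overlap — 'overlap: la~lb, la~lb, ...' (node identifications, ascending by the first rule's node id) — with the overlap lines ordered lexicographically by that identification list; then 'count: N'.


label-compatible node identifications between L(r1) and L(r2): 0~2, 1~0, 2~1
2 of the induced correspondences are critical overlaps of r1 and r2.
overlap: 0~2, 1~0, 2~1
overlap: 1~0, 2~1
count: 2


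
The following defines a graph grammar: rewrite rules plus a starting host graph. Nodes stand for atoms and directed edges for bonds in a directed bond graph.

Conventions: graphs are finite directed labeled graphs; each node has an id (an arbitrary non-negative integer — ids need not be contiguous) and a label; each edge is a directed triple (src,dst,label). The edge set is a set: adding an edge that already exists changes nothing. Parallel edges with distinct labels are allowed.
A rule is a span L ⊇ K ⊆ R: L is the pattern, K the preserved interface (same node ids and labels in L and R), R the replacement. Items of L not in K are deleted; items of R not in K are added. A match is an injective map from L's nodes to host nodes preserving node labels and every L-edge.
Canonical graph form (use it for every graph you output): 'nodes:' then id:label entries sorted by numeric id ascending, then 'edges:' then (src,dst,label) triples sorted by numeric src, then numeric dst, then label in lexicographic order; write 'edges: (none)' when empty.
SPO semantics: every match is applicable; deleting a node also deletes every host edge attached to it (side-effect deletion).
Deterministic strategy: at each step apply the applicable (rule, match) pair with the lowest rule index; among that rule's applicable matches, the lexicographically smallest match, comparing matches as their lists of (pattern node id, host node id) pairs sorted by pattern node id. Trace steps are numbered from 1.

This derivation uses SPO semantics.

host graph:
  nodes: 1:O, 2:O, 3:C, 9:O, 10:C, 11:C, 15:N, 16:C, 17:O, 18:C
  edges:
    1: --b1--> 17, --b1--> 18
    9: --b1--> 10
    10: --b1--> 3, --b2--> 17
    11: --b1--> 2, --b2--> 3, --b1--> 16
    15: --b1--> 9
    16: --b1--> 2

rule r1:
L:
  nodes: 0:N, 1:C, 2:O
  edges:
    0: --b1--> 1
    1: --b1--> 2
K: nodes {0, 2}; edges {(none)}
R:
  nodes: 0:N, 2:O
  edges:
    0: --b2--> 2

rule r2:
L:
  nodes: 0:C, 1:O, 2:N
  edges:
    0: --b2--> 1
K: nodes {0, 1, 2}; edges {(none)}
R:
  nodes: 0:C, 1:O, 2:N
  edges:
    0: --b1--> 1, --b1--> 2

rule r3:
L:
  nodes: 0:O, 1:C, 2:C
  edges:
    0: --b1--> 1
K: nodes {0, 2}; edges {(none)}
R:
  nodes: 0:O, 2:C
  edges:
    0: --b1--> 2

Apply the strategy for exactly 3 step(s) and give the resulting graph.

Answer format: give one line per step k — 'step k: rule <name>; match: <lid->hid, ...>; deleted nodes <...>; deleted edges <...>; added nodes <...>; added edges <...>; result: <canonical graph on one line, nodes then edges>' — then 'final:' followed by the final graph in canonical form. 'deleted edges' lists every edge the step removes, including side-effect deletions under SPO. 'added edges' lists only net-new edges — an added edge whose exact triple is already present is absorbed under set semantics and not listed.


step 1: rule r2; match: 0->10, 1->17, 2->15; deleted nodes (none); deleted edges (10,17,b2); added nodes (none); added edges (10,15,b1); (10,17,b1); result: nodes: 1:O, 2:O, 3:C, 9:O, 10:C, 11:C, 15:N, 16:C, 17:O, 18:C edges: (1,17,b1); (1,18,b1); (9,10,b1); (10,3,b1); (10,15,b1); (10,17,b1); (11,2,b1); (11,3,b2); (11,16,b1); (15,9,b1); (16,2,b1)
step 2: rule r3; match: 0->1, 1->18, 2->3; deleted nodes 18; deleted edges (1,18,b1); added nodes (none); added edges (1,3,b1); result: nodes: 1:O, 2:O, 3:C, 9:O, 10:C, 11:C, 15:N, 16:C, 17:O edges: (1,3,b1); (1,17,b1); (9,10,b1); (10,3,b1); (10,15,b1); (10,17,b1); (11,2,b1); (11,3,b2); (11,16,b1); (15,9,b1); (16,2,b1)
step 3: rule r3; match: 0->1, 1->3, 2->10; deleted nodes 3; deleted edges (1,3,b1); (10,3,b1); (11,3,b2); added nodes (none); added edges (1,10,b1); result: nodes: 1:O, 2:O, 9:O, 10:C, 11:C, 15:N, 16:C, 17:O edges: (1,10,b1); (1,17,b1); (9,10,b1); (10,15,b1); (10,17,b1); (11,2,b1); (11,16,b1); (15,9,b1); (16,2,b1)
final:
nodes: 1:O, 2:O, 9:O, 10:C, 11:C, 15:N, 16:C, 17:O
edges: (1,10,b1); (1,17,b1); (9,10,b1); (10,15,b1); (10,17,b1); (11,2,b1); (11,16,b1); (15,9,b1); (16,2,b1)


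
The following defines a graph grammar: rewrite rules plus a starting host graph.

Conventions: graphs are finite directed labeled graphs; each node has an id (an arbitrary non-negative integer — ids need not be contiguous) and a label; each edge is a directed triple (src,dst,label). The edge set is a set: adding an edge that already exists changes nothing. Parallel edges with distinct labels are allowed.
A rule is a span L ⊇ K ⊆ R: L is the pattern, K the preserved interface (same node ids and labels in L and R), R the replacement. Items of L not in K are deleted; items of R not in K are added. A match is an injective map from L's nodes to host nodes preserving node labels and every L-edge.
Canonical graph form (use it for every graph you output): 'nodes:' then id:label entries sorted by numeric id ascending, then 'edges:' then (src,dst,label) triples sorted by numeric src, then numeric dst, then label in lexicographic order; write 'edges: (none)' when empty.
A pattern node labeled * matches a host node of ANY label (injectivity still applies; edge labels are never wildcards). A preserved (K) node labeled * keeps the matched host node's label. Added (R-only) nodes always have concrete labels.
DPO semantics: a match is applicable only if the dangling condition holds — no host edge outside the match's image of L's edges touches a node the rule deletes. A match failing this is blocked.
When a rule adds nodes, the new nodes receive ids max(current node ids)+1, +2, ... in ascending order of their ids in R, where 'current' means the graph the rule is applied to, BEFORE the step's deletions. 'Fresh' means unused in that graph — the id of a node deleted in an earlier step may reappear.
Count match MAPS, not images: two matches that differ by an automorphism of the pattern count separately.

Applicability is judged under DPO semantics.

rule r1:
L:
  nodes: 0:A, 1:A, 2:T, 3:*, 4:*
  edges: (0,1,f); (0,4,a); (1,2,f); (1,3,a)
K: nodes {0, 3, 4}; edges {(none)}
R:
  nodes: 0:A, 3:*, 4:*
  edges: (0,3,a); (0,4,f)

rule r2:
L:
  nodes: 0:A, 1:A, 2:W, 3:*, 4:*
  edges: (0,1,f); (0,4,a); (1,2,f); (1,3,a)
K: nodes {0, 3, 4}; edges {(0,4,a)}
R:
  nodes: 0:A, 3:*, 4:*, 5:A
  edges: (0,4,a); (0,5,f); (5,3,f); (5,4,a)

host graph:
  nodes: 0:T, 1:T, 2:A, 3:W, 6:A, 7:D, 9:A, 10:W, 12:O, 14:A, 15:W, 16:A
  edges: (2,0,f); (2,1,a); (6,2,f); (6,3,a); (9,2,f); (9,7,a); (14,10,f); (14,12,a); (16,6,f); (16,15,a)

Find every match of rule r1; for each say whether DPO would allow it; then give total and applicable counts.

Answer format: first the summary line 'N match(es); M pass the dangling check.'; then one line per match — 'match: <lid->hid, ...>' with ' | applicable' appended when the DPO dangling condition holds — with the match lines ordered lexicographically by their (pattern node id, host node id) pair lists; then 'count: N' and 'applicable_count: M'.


2 match(es); 0 pass the dangling check.
match: 0->6, 1->2, 2->0, 3->1, 4->3
match: 0->9, 1->2, 2->0, 3->1, 4->7
count: 2
applicable_count: 0


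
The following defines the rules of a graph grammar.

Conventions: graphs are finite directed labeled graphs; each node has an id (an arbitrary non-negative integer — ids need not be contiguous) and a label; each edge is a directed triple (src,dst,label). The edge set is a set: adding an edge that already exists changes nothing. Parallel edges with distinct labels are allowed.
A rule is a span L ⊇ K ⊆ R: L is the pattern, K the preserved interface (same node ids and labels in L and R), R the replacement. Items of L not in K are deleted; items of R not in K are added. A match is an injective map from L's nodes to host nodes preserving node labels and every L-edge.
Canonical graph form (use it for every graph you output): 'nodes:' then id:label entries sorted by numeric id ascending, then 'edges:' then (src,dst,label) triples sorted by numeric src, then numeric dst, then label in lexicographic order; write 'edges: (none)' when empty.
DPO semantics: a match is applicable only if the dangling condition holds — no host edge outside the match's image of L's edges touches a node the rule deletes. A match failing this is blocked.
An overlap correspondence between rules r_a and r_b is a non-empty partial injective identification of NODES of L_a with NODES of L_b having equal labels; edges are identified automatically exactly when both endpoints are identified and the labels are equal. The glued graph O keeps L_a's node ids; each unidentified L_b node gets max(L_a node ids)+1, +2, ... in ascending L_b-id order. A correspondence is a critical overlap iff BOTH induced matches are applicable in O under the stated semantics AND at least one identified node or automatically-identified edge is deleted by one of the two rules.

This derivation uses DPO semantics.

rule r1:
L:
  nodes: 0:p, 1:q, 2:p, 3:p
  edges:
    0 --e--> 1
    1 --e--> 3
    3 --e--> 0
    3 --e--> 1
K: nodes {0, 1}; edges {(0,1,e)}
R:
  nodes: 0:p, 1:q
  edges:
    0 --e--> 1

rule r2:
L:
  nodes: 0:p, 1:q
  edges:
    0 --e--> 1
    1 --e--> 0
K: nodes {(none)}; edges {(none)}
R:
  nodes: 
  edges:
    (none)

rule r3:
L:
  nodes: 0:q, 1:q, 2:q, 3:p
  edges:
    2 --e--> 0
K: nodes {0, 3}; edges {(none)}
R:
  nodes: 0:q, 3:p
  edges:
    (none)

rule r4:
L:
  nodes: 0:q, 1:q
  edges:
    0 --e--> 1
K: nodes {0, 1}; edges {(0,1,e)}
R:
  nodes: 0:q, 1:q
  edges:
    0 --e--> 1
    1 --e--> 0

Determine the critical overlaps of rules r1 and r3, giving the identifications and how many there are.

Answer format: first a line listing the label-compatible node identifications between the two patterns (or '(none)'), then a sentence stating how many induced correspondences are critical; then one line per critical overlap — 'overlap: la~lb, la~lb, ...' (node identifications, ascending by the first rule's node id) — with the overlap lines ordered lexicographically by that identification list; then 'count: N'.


label-compatible node identifications between L(r1) and L(r3): 0~3, 1~0, 1~1, 1~2, 2~3, 3~3
4 of the induced correspondences are critical overlaps of r1 and r3.
overlap: 1~0, 2~3
overlap: 1~0, 3~3
overlap: 2~3
overlap: 3~3
count: 4


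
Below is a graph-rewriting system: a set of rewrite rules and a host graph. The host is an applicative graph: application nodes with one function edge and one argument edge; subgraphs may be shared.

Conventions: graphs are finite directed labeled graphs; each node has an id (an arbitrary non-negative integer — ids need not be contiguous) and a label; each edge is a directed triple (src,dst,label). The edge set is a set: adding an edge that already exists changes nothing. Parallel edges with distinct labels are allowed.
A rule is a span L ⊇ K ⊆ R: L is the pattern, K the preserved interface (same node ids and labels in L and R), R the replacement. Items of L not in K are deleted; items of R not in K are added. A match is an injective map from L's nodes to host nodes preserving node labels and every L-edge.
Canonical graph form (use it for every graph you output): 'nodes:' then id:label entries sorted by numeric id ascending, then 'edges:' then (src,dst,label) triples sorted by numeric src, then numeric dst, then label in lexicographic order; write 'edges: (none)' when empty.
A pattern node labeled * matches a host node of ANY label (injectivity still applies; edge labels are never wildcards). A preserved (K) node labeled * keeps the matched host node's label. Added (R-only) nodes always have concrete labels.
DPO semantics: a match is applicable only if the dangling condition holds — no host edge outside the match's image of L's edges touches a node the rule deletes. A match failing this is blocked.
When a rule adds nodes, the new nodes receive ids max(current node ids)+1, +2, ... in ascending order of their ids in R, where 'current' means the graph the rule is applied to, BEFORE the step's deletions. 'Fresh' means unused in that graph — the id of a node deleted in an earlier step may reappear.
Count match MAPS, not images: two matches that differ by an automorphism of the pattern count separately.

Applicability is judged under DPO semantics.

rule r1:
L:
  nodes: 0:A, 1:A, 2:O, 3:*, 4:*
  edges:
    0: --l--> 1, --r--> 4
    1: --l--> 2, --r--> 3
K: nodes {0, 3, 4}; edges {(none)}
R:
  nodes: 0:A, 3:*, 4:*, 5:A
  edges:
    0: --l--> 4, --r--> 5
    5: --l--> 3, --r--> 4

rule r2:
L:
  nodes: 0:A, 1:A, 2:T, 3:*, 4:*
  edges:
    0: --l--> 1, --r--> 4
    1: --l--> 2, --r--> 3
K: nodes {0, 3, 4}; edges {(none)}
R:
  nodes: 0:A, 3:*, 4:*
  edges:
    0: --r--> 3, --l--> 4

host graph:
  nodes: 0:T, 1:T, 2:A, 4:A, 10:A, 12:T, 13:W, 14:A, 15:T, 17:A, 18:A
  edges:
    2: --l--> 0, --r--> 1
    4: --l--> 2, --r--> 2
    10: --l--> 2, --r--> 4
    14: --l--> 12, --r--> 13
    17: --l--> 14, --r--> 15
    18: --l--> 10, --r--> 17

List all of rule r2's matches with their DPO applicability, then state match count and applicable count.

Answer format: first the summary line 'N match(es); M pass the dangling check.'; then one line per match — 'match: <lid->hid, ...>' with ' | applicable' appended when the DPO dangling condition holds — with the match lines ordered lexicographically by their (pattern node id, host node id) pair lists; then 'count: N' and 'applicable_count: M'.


2 match(es); 1 pass the dangling check.
match: 0->10, 1->2, 2->0, 3->1, 4->4
match: 0->17, 1->14, 2->12, 3->13, 4->15 | applicable
count: 2
applicable_count: 1


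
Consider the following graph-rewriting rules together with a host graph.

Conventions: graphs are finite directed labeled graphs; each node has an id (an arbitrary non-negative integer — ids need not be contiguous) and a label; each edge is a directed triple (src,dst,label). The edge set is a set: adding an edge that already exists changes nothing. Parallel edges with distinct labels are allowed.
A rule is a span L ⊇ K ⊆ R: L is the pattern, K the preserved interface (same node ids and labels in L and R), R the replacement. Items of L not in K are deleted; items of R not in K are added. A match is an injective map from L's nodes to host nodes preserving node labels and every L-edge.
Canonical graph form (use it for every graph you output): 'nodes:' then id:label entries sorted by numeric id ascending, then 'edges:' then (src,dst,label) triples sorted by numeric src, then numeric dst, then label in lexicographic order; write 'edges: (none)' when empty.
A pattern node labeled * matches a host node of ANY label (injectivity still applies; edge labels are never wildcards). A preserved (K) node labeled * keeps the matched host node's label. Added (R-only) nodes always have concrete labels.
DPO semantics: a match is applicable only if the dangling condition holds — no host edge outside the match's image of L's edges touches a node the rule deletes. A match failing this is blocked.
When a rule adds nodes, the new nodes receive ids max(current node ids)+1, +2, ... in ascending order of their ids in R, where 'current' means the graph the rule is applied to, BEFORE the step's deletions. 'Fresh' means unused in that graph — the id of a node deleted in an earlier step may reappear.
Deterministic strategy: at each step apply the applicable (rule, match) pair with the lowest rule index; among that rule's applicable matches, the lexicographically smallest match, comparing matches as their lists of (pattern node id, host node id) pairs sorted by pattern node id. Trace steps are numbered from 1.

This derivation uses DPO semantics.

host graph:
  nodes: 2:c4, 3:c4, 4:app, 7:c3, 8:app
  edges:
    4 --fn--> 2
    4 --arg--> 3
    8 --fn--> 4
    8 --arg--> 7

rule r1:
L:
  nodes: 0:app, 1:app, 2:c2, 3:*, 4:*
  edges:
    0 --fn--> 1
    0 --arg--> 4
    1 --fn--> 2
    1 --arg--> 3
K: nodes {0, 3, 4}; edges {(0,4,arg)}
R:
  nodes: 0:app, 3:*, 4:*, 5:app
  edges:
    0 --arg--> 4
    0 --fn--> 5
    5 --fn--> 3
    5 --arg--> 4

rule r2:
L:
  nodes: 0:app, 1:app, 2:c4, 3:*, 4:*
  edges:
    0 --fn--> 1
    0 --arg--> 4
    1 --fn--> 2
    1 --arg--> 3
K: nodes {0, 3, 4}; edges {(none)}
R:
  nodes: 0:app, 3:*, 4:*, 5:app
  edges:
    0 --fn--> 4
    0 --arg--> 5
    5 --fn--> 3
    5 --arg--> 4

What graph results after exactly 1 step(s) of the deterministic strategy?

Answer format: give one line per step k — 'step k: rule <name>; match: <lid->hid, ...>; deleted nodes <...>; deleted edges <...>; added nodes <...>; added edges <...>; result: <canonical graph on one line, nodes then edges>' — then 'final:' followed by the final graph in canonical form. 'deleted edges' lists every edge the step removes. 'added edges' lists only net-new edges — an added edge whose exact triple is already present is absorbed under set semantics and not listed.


step 1: rule r2; match: 0->8, 1->4, 2->2, 3->3, 4->7; deleted nodes 2, 4; deleted edges (4,2,fn); (4,3,arg); (8,4,fn); (8,7,arg); added nodes 9; added edges (8,7,fn); (8,9,arg); (9,3,fn); (9,7,arg); result: nodes: 3:c4, 7:c3, 8:app, 9:app edges: (8,7,fn); (8,9,arg); (9,3,fn); (9,7,arg)
final:
nodes: 3:c4, 7:c3, 8:app, 9:app
edges: (8,7,fn); (8,9,arg); (9,3,fn); (9,7,arg)


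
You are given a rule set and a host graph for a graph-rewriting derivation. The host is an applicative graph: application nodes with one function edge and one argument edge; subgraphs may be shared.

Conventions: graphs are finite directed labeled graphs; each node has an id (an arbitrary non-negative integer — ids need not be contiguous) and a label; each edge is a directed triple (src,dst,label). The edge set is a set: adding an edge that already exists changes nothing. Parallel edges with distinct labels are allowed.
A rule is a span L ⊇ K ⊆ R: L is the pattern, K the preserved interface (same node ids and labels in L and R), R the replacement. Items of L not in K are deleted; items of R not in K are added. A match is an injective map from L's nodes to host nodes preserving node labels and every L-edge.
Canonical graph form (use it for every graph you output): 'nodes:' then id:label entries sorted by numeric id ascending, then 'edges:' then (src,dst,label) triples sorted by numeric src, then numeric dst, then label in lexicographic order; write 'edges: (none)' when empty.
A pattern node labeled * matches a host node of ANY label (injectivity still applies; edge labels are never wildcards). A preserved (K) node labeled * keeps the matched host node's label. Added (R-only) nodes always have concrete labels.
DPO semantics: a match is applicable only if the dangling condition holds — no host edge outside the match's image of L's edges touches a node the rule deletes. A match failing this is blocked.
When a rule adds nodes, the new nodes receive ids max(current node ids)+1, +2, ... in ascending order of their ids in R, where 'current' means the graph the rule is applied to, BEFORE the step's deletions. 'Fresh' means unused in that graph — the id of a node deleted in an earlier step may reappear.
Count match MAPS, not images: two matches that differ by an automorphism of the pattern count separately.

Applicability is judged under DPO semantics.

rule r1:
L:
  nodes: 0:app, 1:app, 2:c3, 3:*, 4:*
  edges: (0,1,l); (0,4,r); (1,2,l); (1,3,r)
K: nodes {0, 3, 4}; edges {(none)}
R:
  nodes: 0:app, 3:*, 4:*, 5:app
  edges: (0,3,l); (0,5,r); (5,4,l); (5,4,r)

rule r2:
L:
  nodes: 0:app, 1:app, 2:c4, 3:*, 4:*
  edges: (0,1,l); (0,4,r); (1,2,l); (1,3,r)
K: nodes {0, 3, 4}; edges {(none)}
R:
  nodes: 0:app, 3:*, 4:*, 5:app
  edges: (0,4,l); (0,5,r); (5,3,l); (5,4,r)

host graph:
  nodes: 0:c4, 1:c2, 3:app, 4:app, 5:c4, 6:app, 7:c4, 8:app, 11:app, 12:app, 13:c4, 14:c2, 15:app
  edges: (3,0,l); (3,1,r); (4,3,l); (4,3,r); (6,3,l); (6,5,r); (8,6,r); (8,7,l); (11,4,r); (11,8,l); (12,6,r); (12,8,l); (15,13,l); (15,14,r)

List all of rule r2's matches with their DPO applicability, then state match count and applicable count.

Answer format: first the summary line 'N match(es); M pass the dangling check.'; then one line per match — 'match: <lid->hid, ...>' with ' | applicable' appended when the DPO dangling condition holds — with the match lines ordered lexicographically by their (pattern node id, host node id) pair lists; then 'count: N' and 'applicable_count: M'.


2 match(es); 0 pass the dangling check.
match: 0->6, 1->3, 2->0, 3->1, 4->5
match: 0->11, 1->8, 2->7, 3->6, 4->4
count: 2
applicable_count: 0


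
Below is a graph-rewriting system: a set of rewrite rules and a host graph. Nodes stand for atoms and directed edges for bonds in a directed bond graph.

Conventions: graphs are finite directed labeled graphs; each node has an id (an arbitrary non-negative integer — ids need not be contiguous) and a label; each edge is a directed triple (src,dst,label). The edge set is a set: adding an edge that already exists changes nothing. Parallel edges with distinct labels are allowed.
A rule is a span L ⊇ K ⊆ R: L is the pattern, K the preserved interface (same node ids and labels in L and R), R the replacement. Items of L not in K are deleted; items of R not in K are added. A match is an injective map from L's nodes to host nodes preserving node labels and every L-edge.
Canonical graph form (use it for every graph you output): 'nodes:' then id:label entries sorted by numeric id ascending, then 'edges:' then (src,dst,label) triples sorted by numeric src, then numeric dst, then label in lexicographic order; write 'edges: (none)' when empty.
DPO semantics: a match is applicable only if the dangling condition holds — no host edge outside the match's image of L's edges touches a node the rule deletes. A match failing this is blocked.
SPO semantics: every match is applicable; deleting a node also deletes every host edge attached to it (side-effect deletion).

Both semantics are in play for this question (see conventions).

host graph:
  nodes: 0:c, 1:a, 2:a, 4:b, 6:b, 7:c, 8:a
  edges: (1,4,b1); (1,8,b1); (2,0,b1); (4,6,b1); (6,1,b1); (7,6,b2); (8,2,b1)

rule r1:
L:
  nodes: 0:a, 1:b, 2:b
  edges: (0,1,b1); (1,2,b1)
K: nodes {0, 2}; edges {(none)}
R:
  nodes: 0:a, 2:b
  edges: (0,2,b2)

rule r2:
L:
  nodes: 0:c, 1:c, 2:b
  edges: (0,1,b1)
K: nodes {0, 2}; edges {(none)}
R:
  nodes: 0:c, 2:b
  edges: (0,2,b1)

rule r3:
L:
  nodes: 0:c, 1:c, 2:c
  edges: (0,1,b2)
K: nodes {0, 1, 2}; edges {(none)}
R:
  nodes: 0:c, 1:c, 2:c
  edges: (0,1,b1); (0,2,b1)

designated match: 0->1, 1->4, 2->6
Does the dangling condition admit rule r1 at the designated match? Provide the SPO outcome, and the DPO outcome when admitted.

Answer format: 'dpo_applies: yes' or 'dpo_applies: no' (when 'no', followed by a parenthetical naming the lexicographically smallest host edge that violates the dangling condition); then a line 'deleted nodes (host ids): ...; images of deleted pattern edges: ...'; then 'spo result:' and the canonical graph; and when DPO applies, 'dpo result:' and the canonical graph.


dpo_applies: yes
deleted nodes (host ids): 4; images of deleted pattern edges: (1,4,b1); (4,6,b1)
spo result:
nodes: 0:c, 1:a, 2:a, 6:b, 7:c, 8:a
edges: (1,6,b2); (1,8,b1); (2,0,b1); (6,1,b1); (7,6,b2); (8,2,b1)
dpo result:
nodes: 0:c, 1:a, 2:a, 6:b, 7:c, 8:a
edges: (1,6,b2); (1,8,b1); (2,0,b1); (6,1,b1); (7,6,b2); (8,2,b1)


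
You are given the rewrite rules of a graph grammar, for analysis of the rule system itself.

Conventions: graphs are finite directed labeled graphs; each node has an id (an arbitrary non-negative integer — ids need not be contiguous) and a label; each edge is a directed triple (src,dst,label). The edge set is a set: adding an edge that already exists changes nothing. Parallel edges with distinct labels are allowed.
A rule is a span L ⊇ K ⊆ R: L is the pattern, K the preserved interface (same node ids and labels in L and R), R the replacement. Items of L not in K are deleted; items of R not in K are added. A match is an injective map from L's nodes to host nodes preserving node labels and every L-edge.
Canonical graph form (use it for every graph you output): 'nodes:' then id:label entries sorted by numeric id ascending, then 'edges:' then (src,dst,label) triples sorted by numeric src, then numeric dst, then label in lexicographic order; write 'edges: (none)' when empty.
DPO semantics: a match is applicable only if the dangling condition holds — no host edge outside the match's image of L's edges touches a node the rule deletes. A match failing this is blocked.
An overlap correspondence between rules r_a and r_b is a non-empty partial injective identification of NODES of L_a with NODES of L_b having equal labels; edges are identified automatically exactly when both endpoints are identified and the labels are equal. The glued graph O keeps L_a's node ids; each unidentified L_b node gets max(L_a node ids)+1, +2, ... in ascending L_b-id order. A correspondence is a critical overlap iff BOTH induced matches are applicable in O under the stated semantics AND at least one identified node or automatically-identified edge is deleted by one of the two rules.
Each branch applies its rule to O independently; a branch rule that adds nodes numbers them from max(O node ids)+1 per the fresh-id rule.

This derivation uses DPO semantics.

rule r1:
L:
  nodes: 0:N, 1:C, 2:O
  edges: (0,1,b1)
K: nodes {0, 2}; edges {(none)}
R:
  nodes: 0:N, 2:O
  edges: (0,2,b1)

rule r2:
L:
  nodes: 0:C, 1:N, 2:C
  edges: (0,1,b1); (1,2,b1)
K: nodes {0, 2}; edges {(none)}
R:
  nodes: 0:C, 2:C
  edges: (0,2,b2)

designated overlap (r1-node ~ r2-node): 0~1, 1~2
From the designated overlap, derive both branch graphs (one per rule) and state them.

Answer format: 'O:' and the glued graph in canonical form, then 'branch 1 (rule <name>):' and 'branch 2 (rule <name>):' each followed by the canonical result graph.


O:
nodes: 0:N, 1:C, 2:O, 3:C
edges: (0,1,b1); (3,0,b1)
branch 1 (rule r1):
nodes: 0:N, 2:O, 3:C
edges: (0,2,b1); (3,0,b1)
branch 2 (rule r2):
nodes: 1:C, 2:O, 3:C
edges: (3,1,b2)


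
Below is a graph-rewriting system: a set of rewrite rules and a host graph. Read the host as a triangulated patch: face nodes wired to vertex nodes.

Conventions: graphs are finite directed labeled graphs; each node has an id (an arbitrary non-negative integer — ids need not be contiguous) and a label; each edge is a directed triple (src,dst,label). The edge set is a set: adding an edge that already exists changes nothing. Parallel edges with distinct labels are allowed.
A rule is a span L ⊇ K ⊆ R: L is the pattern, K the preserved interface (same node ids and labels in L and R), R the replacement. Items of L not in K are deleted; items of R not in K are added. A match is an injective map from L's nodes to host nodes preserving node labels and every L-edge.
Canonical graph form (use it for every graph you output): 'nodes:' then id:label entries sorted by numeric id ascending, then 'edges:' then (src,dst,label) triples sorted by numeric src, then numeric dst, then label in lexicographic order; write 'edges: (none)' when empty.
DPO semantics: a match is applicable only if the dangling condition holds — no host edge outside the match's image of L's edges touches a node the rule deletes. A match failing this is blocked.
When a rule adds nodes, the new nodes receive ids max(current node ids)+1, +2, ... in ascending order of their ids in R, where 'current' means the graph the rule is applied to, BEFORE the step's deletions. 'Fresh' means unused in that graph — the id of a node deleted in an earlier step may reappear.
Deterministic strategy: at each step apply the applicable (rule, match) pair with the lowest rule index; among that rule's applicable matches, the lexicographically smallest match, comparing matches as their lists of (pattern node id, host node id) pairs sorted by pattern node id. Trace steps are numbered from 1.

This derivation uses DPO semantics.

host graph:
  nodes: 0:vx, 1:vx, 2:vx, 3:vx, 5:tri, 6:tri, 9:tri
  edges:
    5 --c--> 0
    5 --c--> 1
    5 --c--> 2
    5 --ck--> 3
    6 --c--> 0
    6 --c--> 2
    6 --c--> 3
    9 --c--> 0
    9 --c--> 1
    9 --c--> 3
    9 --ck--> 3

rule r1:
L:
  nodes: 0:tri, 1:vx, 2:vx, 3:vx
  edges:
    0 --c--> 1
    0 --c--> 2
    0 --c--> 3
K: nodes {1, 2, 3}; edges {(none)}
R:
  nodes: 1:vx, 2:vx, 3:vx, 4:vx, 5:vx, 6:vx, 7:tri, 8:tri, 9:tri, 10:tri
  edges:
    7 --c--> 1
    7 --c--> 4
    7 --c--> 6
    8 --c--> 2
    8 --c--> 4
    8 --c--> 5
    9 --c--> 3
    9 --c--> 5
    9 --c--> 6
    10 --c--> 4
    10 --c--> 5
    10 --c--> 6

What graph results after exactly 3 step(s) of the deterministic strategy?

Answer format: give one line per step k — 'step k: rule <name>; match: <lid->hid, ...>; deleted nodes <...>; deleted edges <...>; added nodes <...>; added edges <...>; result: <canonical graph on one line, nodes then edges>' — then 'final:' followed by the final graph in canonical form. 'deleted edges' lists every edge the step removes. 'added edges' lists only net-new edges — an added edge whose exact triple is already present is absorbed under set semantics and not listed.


step 1: rule r1; match: 0->6, 1->0, 2->2, 3->3; deleted nodes 6; deleted edges (6,0,c); (6,2,c); (6,3,c); added nodes 10, 11, 12, 13, 14, 15, 16; added edges (13,0,c); (13,10,c); (13,12,c); (14,2,c); (14,10,c); (14,11,c); (15,3,c); (15,11,c); (15,12,c); (16,10,c); (16,11,c); (16,12,c); result: nodes: 0:vx, 1:vx, 2:vx, 3:vx, 5:tri, 9:tri, 10:vx, 11:vx, 12:vx, 13:tri, 14:tri, 15:tri, 16:tri edges: (5,0,c); (5,1,c); (5,2,c); (5,3,ck); (9,0,c); (9,1,c); (9,3,c); (9,3,ck); (13,0,c); (13,10,c); (13,12,c); (14,2,c); (14,10,c); (14,11,c); (15,3,c); (15,11,c); (15,12,c); (16,10,c); (16,11,c); (16,12,c)
step 2: rule r1; match: 0->13, 1->0, 2->10, 3->12; deleted nodes 13; deleted edges (13,0,c); (13,10,c); (13,12,c); added nodes 17, 18, 19, 20, 21, 22, 23; added edges (20,0,c); (20,17,c); (20,19,c); (21,10,c); (21,17,c); (21,18,c); (22,12,c); (22,18,c); (22,19,c); (23,17,c); (23,18,c); (23,19,c); result: nodes: 0:vx, 1:vx, 2:vx, 3:vx, 5:tri, 9:tri, 10:vx, 11:vx, 12:vx, 14:tri, 15:tri, 16:tri, 17:vx, 18:vx, 19:vx, 20:tri, 21:tri, 22:tri, 23:tri edges: (5,0,c); (5,1,c); (5,2,c); (5,3,ck); (9,0,c); (9,1,c); (9,3,c); (9,3,ck); (14,2,c); (14,10,c); (14,11,c); (15,3,c); (15,11,c); (15,12,c); (16,10,c); (16,11,c); (16,12,c); (20,0,c); (20,17,c); (20,19,c); (21,10,c); (21,17,c); (21,18,c); (22,12,c); (22,18,c); (22,19,c); (23,17,c); (23,18,c); (23,19,c)
step 3: rule r1; match: 0->14, 1->2, 2->10, 3->11; deleted nodes 14; deleted edges (14,2,c); (14,10,c); (14,11,c); added nodes 24, 25, 26, 27, 28, 29, 30; added edges (27,2,c); (27,24,c); (27,26,c); (28,10,c); (28,24,c); (28,25,c); (29,11,c); (29,25,c); (29,26,c); (30,24,c); (30,25,c); (30,26,c); result: nodes: 0:vx, 1:vx, 2:vx, 3:vx, 5:tri, 9:tri, 10:vx, 11:vx, 12:vx, 15:tri, 16:tri, 17:vx, 18:vx, 19:vx, 20:tri, 21:tri, 22:tri, 23:tri, 24:vx, 25:vx, 26:vx, 27:tri, 28:tri, 29:tri, 30:tri edges: (5,0,c); (5,1,c); (5,2,c); (5,3,ck); (9,0,c); (9,1,c); (9,3,c); (9,3,ck); (15,3,c); (15,11,c); (15,12,c); (16,10,c); (16,11,c); (16,12,c); (20,0,c); (20,17,c); (20,19,c); (21,10,c); (21,17,c); (21,18,c); (22,12,c); (22,18,c); (22,19,c); (23,17,c); (23,18,c); (23,19,c); (27,2,c); (27,24,c); (27,26,c); (28,10,c); (28,24,c); (28,25,c); (29,11,c); (29,25,c); (29,26,c); (30,24,c); (30,25,c); (30,26,c)
final:
nodes: 0:vx, 1:vx, 2:vx, 3:vx, 5:tri, 9:tri, 10:vx, 11:vx, 12:vx, 15:tri, 16:tri, 17:vx, 18:vx, 19:vx, 20:tri, 21:tri, 22:tri, 23:tri, 24:vx, 25:vx, 26:vx, 27:tri, 28:tri, 29:tri, 30:tri
edges: (5,0,c); (5,1,c); (5,2,c); (5,3,ck); (9,0,c); (9,1,c); (9,3,c); (9,3,ck); (15,3,c); (15,11,c); (15,12,c); (16,10,c); (16,11,c); (16,12,c); (20,0,c); (20,17,c); (20,19,c); (21,10,c); (21,17,c); (21,18,c); (22,12,c); (22,18,c); (22,19,c); (23,17,c); (23,18,c); (23,19,c); (27,2,c); (27,24,c); (27,26,c); (28,10,c); (28,24,c); (28,25,c); (29,11,c); (29,25,c); (29,26,c); (30,24,c); (30,25,c); (30,26,c)


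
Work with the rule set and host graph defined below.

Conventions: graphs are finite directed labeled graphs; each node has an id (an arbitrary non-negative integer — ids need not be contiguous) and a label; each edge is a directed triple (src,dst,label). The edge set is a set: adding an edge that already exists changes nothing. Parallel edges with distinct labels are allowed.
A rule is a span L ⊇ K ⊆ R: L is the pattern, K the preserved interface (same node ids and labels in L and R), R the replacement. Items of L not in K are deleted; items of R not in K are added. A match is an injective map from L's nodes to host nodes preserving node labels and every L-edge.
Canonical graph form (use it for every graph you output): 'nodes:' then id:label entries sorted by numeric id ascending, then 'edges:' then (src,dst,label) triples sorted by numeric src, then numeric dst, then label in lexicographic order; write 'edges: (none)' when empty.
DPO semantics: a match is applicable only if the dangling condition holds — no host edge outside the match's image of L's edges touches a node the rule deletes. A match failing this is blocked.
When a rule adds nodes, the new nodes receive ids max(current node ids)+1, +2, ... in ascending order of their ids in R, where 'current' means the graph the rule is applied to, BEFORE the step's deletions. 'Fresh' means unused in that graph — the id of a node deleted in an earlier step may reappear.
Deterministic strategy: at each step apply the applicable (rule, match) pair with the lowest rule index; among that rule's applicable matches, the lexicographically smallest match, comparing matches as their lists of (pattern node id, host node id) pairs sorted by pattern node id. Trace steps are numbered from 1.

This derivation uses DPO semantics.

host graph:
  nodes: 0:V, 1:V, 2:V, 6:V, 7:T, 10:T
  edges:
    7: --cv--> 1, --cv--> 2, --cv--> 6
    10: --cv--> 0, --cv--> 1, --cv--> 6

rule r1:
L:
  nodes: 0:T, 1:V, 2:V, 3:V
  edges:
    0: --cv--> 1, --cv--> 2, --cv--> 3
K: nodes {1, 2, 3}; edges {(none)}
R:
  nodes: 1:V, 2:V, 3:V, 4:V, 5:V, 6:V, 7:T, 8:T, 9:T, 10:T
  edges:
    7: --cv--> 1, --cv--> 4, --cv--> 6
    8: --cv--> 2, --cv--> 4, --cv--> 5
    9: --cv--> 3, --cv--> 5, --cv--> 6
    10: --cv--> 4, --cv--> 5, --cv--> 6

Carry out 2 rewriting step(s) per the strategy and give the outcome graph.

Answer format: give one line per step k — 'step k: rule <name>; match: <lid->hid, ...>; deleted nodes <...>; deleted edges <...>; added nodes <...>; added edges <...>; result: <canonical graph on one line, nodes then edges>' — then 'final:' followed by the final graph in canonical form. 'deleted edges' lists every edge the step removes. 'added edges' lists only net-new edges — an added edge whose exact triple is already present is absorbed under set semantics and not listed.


step 1: rule r1; match: 0->7, 1->1, 2->2, 3->6; deleted nodes 7; deleted edges (7,1,cv); (7,2,cv); (7,6,cv); added nodes 11, 12, 13, 14, 15, 16, 17; added edges (14,1,cv); (14,11,cv); (14,13,cv); (15,2,cv); (15,11,cv); (15,12,cv); (16,6,cv); (16,12,cv); (16,13,cv); (17,11,cv); (17,12,cv); (17,13,cv); result: nodes: 0:V, 1:V, 2:V, 6:V, 10:T, 11:V, 12:V, 13:V, 14:T, 15:T, 16:T, 17:T edges: (10,0,cv); (10,1,cv); (10,6,cv); (14,1,cv); (14,11,cv); (14,13,cv); (15,2,cv); (15,11,cv); (15,12,cv); (16,6,cv); (16,12,cv); (16,13,cv); (17,11,cv); (17,12,cv); (17,13,cv)
step 2: rule r1; match: 0->10, 1->0, 2->1, 3->6; deleted nodes 10; deleted edges (10,0,cv); (10,1,cv); (10,6,cv); added nodes 18, 19, 20, 21, 22, 23, 24; added edges (21,0,cv); (21,18,cv); (21,20,cv); (22,1,cv); (22,18,cv); (22,19,cv); (23,6,cv); (23,19,cv); (23,20,cv); (24,18,cv); (24,19,cv); (24,20,cv); result: nodes: 0:V, 1:V, 2:V, 6:V, 11:V, 12:V, 13:V, 14:T, 15:T, 16:T, 17:T, 18:V, 19:V, 20:V, 21:T, 22:T, 23:T, 24:T edges: (14,1,cv); (14,11,cv); (14,13,cv); (15,2,cv); (15,11,cv); (15,12,cv); (16,6,cv); (16,12,cv); (16,13,cv); (17,11,cv); (17,12,cv); (17,13,cv); (21,0,cv); (21,18,cv); (21,20,cv); (22,1,cv); (22,18,cv); (22,19,cv); (23,6,cv); (23,19,cv); (23,20,cv); (24,18,cv); (24,19,cv); (24,20,cv)
final:
nodes: 0:V, 1:V, 2:V, 6:V, 11:V, 12:V, 13:V, 14:T, 15:T, 16:T, 17:T, 18:V, 19:V, 20:V, 21:T, 22:T, 23:T, 24:T
edges: (14,1,cv); (14,11,cv); (14,13,cv); (15,2,cv); (15,11,cv); (15,12,cv); (16,6,cv); (16,12,cv); (16,13,cv); (17,11,cv); (17,12,cv); (17,13,cv); (21,0,cv); (21,18,cv); (21,20,cv); (22,1,cv); (22,18,cv); (22,19,cv); (23,6,cv); (23,19,cv); (23,20,cv); (24,18,cv); (24,19,cv); (24,20,cv)
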